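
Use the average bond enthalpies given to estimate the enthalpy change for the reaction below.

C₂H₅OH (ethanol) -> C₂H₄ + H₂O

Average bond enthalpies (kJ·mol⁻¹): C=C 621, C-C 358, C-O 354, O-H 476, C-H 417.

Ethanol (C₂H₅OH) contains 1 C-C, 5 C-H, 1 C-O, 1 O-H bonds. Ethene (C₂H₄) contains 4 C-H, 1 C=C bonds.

Bonds broken (reactants):
  C-C: 1 × 358 = 358
  C-H: 5 × 417 = 2085
  C-O: 1 × 354 = 354
  O-H: 1 × 476 = 476
  Σ(broken) = 3273 kJ
Bonds formed (products):
  C-H: 4 × 417 = 1668
  C=C: 1 × 621 = 621
  O-H: 2 × 476 = 952
  Σ(formed) = 3241 kJ
ΔH = Σ(broken) − Σ(formed) = 3273 − 3241 = +32 kJ

ΔH ≈ +32 kJ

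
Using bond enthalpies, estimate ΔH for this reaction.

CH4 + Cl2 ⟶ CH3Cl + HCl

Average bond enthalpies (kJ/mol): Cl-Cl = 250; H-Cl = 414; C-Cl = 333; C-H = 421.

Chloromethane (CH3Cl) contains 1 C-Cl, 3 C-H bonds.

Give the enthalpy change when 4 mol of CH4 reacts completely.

ΔH = −304 kJ

Bonds broken (reactants):
  C-H: 4 × 421 = 1684
  Cl-Cl: 1 × 250 = 250
  Σ(broken) = 1934 kJ
Bonds formed (products):
  C-Cl: 1 × 333 = 333
  C-H: 3 × 421 = 1263
  H-Cl: 1 × 414 = 414
  Σ(formed) = 2010 kJ
ΔH = Σ(broken) − Σ(formed) = 1934 − 2010 = −76 kJ
For 4× the reaction as written: 4 × (−76) = −304 kJ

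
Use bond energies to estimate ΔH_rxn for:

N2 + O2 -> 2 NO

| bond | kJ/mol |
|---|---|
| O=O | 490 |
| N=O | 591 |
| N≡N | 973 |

Bonds broken (reactants):
  N≡N: 1 × 973 = 973
  O=O: 1 × 490 = 490
  Σ(broken) = 1463 kJ
Bonds formed (products):
  N=O: 2 × 591 = 1182
  Σ(formed) = 1182 kJ
ΔH = Σ(broken) − Σ(formed) = 1463 − 1182 = +281 kJ

ΔH ≈ +281 kJ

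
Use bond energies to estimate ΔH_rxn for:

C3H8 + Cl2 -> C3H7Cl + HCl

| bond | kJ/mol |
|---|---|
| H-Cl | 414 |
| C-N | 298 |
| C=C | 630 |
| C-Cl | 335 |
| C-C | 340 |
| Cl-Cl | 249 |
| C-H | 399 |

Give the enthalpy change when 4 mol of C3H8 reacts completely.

Bonds broken (reactants):
  C-C: 2 × 340 = 680
  C-H: 8 × 399 = 3192
  Cl-Cl: 1 × 249 = 249
  Σ(broken) = 4121 kJ
Bonds formed (products):
  C-C: 2 × 340 = 680
  C-Cl: 1 × 335 = 335
  C-H: 7 × 399 = 2793
  H-Cl: 1 × 414 = 414
  Σ(formed) = 4222 kJ
ΔH = Σ(broken) − Σ(formed) = 4121 − 4222 = −101 kJ
For 4× the reaction as written: 4 × (−101) = −404 kJ

ΔH = −404 kJ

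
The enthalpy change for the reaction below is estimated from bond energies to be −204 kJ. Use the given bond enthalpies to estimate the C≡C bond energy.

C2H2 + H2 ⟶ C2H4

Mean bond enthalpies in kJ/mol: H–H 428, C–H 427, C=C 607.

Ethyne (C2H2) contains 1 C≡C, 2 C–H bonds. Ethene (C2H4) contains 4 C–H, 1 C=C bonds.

Let D be the C≡C bond energy.
Σ(broken) = 1×D + 2×427 + 1×428 = 1282 + D
Σ(formed) = 4×427 + 1×607 = 2315
ΔH = Σ(broken) − Σ(formed) = (1282 + D) − (2315) = −1033 + D
Setting this equal to −204 kJ gives D = 829 kJ/mol.

D(C≡C) ≈ 829 kJ/mol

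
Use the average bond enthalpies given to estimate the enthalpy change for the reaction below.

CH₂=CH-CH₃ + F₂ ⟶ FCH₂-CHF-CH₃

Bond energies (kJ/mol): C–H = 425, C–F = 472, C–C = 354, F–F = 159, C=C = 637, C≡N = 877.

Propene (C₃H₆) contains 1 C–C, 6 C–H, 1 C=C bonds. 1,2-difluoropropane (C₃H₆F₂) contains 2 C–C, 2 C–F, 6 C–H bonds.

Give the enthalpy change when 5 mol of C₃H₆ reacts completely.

Bonds broken (reactants):
  C–C: 1 × 354 = 354
  C–H: 6 × 425 = 2550
  C=C: 1 × 637 = 637
  F–F: 1 × 159 = 159
  Σ(broken) = 3700 kJ
Bonds formed (products):
  C–C: 2 × 354 = 708
  C–F: 2 × 472 = 944
  C–H: 6 × 425 = 2550
  Σ(formed) = 4202 kJ
ΔH = Σ(broken) − Σ(formed) = 3700 − 4202 = −502 kJ
For 5× the reaction as written: 5 × (−502) = −2510 kJ

ΔH = −2510 kJ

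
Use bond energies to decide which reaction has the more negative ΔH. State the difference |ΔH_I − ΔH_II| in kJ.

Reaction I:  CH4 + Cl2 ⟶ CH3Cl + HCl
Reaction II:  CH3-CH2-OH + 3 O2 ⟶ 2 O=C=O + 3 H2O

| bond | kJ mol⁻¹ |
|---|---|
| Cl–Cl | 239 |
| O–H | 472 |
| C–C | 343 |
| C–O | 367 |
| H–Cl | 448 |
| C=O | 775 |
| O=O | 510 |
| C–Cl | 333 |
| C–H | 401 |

Reaction I:
  Bonds broken (reactants):
    C–H: 4 × 401 = 1604
    Cl–Cl: 1 × 239 = 239
    Σ(broken) = 1843 kJ
  Bonds formed (products):
    C–Cl: 1 × 333 = 333
    C–H: 3 × 401 = 1203
    H–Cl: 1 × 448 = 448
    Σ(formed) = 1984 kJ
  ΔH_I = 1843 − 1984 = −141 kJ
Reaction II:
  Bonds broken (reactants):
    C–C: 1 × 343 = 343
    C–H: 5 × 401 = 2005
    C–O: 1 × 367 = 367
    O–H: 1 × 472 = 472
    O=O: 3 × 510 = 1530
    Σ(broken) = 4717 kJ
  Bonds formed (products):
    C=O: 4 × 775 = 3100
    O–H: 6 × 472 = 2832
    Σ(formed) = 5932 kJ
  ΔH_II = 4717 − 5932 = −1215 kJ
ΔH_I − ΔH_II = +1074 kJ, so reaction II has the more negative ΔH; |ΔH_I − ΔH_II| = 1074 kJ.

Reaction II, by 1074 kJ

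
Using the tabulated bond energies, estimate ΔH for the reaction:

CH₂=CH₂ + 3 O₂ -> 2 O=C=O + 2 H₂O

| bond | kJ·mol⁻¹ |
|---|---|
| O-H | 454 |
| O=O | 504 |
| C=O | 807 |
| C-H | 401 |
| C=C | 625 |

Bonds broken (reactants):
  C-H: 4 × 401 = 1604
  C=C: 1 × 625 = 625
  O=O: 3 × 504 = 1512
  Σ(broken) = 3741 kJ
Bonds formed (products):
  C=O: 4 × 807 = 3228
  O-H: 4 × 454 = 1816
  Σ(formed) = 5044 kJ
ΔH = Σ(broken) − Σ(formed) = 3741 − 5044 = −1303 kJ

ΔH ≈ −1303 kJ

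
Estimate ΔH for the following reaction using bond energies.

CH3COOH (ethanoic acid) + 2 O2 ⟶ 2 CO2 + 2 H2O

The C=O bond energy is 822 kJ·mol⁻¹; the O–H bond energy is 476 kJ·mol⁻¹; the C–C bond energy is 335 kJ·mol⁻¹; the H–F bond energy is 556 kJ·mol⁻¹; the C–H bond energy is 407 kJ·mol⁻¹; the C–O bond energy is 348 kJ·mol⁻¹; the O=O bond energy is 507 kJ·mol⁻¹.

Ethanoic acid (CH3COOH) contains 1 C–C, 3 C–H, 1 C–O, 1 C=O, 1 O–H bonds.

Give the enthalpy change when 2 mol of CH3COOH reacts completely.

ΔH = −1952 kJ

Bonds broken (reactants):
  C–C: 1 × 335 = 335
  C–H: 3 × 407 = 1221
  C–O: 1 × 348 = 348
  C=O: 1 × 822 = 822
  O–H: 1 × 476 = 476
  O=O: 2 × 507 = 1014
  Σ(broken) = 4216 kJ
Bonds formed (products):
  C=O: 4 × 822 = 3288
  O–H: 4 × 476 = 1904
  Σ(formed) = 5192 kJ
ΔH = Σ(broken) − Σ(formed) = 4216 − 5192 = −976 kJ
For 2× the reaction as written: 2 × (−976) = −1952 kJ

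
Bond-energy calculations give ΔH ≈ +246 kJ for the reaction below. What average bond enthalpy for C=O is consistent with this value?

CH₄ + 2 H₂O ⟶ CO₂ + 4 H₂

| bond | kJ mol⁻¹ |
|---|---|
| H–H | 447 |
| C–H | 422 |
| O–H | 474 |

Let D be the C=O bond energy.
Σ(broken) = 4×422 + 4×474 = 3584
Σ(formed) = 2×D + 4×447 = 1788 + 2D
ΔH = Σ(broken) − Σ(formed) = (3584) − (1788 + 2D) = +1796 − 2D
Setting this equal to +246 kJ gives 2D = 1550, so D = 775 kJ/mol.

D(C=O) ≈ 775 kJ/mol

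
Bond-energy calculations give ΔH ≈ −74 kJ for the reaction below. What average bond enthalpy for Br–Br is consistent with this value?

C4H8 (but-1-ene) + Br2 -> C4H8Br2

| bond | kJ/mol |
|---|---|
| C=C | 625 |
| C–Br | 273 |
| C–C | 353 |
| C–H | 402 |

Let D be the Br–Br bond energy.
Σ(broken) = 1×D + 2×353 + 8×402 + 1×625 = 4547 + D
Σ(formed) = 2×273 + 3×353 + 8×402 = 4821
ΔH = Σ(broken) − Σ(formed) = (4547 + D) − (4821) = −274 + D
Setting this equal to −74 kJ gives D = 200 kJ/mol.

D(Br–Br) ≈ 200 kJ/mol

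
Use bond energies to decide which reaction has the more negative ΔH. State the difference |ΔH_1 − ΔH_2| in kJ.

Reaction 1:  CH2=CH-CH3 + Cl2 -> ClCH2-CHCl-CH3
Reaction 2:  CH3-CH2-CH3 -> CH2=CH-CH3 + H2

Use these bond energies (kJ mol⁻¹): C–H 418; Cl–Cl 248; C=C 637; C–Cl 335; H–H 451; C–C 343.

Reaction 1:
  Bonds broken (reactants):
    C–C: 1 × 343 = 343
    C–H: 6 × 418 = 2508
    C=C: 1 × 637 = 637
    Cl–Cl: 1 × 248 = 248
    Σ(broken) = 3736 kJ
  Bonds formed (products):
    C–C: 2 × 343 = 686
    C–Cl: 2 × 335 = 670
    C–H: 6 × 418 = 2508
    Σ(formed) = 3864 kJ
  ΔH_1 = 3736 − 3864 = −128 kJ
Reaction 2:
  Bonds broken (reactants):
    C–C: 2 × 343 = 686
    C–H: 8 × 418 = 3344
    Σ(broken) = 4030 kJ
  Bonds formed (products):
    C–C: 1 × 343 = 343
    C–H: 6 × 418 = 2508
    C=C: 1 × 637 = 637
    H–H: 1 × 451 = 451
    Σ(formed) = 3939 kJ
  ΔH_2 = 4030 − 3939 = +91 kJ
ΔH_1 − ΔH_2 = −219 kJ, so reaction 1 has the more negative ΔH; |ΔH_1 − ΔH_2| = 219 kJ.

Reaction 1, by 219 kJ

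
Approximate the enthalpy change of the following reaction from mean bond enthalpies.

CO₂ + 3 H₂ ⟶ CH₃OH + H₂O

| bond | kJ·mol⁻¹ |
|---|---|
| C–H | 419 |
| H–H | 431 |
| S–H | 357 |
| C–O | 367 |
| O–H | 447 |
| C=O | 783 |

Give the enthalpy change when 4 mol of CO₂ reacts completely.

ΔH = −424 kJ

Bonds broken (reactants):
  C=O: 2 × 783 = 1566
  H–H: 3 × 431 = 1293
  Σ(broken) = 2859 kJ
Bonds formed (products):
  C–H: 3 × 419 = 1257
  C–O: 1 × 367 = 367
  O–H: 3 × 447 = 1341
  Σ(formed) = 2965 kJ
ΔH = Σ(broken) − Σ(formed) = 2859 − 2965 = −106 kJ
For 4× the reaction as written: 4 × (−106) = −424 kJ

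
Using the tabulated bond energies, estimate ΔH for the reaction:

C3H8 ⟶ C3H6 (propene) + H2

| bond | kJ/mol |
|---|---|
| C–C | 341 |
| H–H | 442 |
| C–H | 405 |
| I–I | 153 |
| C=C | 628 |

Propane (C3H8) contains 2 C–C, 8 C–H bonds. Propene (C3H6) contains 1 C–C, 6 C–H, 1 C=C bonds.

Bonds broken (reactants):
  C–C: 2 × 341 = 682
  C–H: 8 × 405 = 3240
  Σ(broken) = 3922 kJ
Bonds formed (products):
  C–C: 1 × 341 = 341
  C–H: 6 × 405 = 2430
  C=C: 1 × 628 = 628
  H–H: 1 × 442 = 442
  Σ(formed) = 3841 kJ
ΔH = Σ(broken) − Σ(formed) = 3922 − 3841 = +81 kJ

ΔH ≈ +81 kJ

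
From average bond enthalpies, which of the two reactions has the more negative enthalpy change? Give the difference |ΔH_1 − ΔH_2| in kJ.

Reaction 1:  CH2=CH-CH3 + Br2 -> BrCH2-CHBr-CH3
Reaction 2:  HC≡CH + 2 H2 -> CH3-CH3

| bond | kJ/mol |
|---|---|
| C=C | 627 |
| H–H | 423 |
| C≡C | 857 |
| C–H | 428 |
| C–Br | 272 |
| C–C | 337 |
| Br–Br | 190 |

Reaction 2, by 282 kJ

Reaction 1:
  Bonds broken (reactants):
    Br–Br: 1 × 190 = 190
    C–C: 1 × 337 = 337
    C–H: 6 × 428 = 2568
    C=C: 1 × 627 = 627
    Σ(broken) = 3722 kJ
  Bonds formed (products):
    C–Br: 2 × 272 = 544
    C–C: 2 × 337 = 674
    C–H: 6 × 428 = 2568
    Σ(formed) = 3786 kJ
  ΔH_1 = 3722 − 3786 = −64 kJ
Reaction 2:
  Bonds broken (reactants):
    C≡C: 1 × 857 = 857
    C–H: 2 × 428 = 856
    H–H: 2 × 423 = 846
    Σ(broken) = 2559 kJ
  Bonds formed (products):
    C–C: 1 × 337 = 337
    C–H: 6 × 428 = 2568
    Σ(formed) = 2905 kJ
  ΔH_2 = 2559 − 2905 = −346 kJ
ΔH_1 − ΔH_2 = +282 kJ, so reaction 2 has the more negative ΔH; |ΔH_1 − ΔH_2| = 282 kJ.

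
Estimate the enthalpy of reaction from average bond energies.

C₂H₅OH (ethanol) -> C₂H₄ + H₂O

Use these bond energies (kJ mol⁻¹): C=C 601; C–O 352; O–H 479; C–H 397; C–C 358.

Bonds broken (reactants):
  C–C: 1 × 358 = 358
  C–H: 5 × 397 = 1985
  C–O: 1 × 352 = 352
  O–H: 1 × 479 = 479
  Σ(broken) = 3174 kJ
Bonds formed (products):
  C–H: 4 × 397 = 1588
  C=C: 1 × 601 = 601
  O–H: 2 × 479 = 958
  Σ(formed) = 3147 kJ
ΔH = Σ(broken) − Σ(formed) = 3174 − 3147 = +27 kJ

ΔH ≈ +27 kJ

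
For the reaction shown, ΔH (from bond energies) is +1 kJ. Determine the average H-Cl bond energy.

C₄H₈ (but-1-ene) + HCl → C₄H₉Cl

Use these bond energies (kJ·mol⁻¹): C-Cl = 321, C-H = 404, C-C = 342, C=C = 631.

Let D be the H-Cl bond energy.
Σ(broken) = 2×342 + 8×404 + 1×631 + 1×D = 4547 + D
Σ(formed) = 3×342 + 1×321 + 9×404 = 4983
ΔH = Σ(broken) − Σ(formed) = (4547 + D) − (4983) = −436 + D
Setting this equal to +1 kJ gives D = 437 kJ/mol.

D(H-Cl) ≈ 437 kJ/mol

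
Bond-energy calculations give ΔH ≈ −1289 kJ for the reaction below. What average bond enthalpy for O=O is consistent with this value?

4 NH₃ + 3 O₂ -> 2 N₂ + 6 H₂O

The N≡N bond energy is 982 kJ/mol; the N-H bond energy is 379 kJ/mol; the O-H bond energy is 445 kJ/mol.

Let D be the O=O bond energy.
Σ(broken) = 12×379 + 3×D = 4548 + 3D
Σ(formed) = 2×982 + 12×445 = 7304
ΔH = Σ(broken) − Σ(formed) = (4548 + 3D) − (7304) = −2756 + 3D
Setting this equal to −1289 kJ gives 3D = 1467, so D = 489 kJ/mol.

D(O=O) ≈ 489 kJ/mol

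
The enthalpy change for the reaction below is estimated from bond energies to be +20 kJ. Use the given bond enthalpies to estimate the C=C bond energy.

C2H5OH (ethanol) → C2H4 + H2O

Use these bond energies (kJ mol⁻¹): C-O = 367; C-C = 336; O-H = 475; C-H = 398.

D(C=C) ≈ 606 kJ/mol

Let D be the C=C bond energy.
Σ(broken) = 1×336 + 5×398 + 1×367 + 1×475 = 3168
Σ(formed) = 4×398 + 1×D + 2×475 = 2542 + D
ΔH = Σ(broken) − Σ(formed) = (3168) − (2542 + D) = +626 − D
Setting this equal to +20 kJ gives D = 606 kJ/mol.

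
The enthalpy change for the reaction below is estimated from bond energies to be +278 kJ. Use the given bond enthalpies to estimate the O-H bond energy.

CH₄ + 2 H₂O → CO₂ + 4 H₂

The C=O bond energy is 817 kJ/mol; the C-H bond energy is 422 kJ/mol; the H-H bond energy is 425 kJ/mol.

D(O-H) ≈ 481 kJ/mol

Let D be the O-H bond energy.
Σ(broken) = 4×422 + 4×D = 1688 + 4D
Σ(formed) = 2×817 + 4×425 = 3334
ΔH = Σ(broken) − Σ(formed) = (1688 + 4D) − (3334) = −1646 + 4D
Setting this equal to +278 kJ gives 4D = 1924, so D = 481 kJ/mol.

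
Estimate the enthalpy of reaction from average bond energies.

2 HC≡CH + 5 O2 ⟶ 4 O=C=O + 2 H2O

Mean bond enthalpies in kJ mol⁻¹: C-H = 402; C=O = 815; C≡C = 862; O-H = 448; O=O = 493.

Bonds broken (reactants):
  C≡C: 2 × 862 = 1724
  C-H: 4 × 402 = 1608
  O=O: 5 × 493 = 2465
  Σ(broken) = 5797 kJ
Bonds formed (products):
  C=O: 8 × 815 = 6520
  O-H: 4 × 448 = 1792
  Σ(formed) = 8312 kJ
ΔH = Σ(broken) − Σ(formed) = 5797 − 8312 = −2515 kJ

ΔH ≈ −2515 kJ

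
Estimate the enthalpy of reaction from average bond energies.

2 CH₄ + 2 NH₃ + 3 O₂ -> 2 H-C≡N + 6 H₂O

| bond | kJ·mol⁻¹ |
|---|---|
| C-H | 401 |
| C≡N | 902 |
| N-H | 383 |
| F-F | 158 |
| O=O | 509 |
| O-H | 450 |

Bonds broken (reactants):
  C-H: 8 × 401 = 3208
  N-H: 6 × 383 = 2298
  O=O: 3 × 509 = 1527
  Σ(broken) = 7033 kJ
Bonds formed (products):
  C≡N: 2 × 902 = 1804
  C-H: 2 × 401 = 802
  O-H: 12 × 450 = 5400
  Σ(formed) = 8006 kJ
ΔH = Σ(broken) − Σ(formed) = 7033 − 8006 = −973 kJ

ΔH ≈ −973 kJ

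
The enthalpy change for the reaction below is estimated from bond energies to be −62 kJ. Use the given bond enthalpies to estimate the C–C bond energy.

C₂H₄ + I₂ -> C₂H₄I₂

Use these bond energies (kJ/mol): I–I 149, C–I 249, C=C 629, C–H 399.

D(C–C) ≈ 342 kJ/mol

Let D be the C–C bond energy.
Σ(broken) = 4×399 + 1×629 + 1×149 = 2374
Σ(formed) = 1×D + 4×399 + 2×249 = 2094 + D
ΔH = Σ(broken) − Σ(formed) = (2374) − (2094 + D) = +280 − D
Setting this equal to −62 kJ gives D = 342 kJ/mol.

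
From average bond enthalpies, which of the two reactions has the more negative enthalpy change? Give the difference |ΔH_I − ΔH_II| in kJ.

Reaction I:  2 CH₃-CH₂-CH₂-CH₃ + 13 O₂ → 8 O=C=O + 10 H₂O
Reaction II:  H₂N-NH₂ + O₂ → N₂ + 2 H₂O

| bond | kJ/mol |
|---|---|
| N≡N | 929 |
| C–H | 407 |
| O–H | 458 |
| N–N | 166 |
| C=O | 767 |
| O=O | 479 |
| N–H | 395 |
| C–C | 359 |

Reaction I, by 4375 kJ

Reaction I:
  Bonds broken (reactants):
    C–C: 6 × 359 = 2154
    C–H: 20 × 407 = 8140
    O=O: 13 × 479 = 6227
    Σ(broken) = 16521 kJ
  Bonds formed (products):
    C=O: 16 × 767 = 12272
    O–H: 20 × 458 = 9160
    Σ(formed) = 21432 kJ
  ΔH_I = 16521 − 21432 = −4911 kJ
Reaction II:
  Bonds broken (reactants):
    N–H: 4 × 395 = 1580
    N–N: 1 × 166 = 166
    O=O: 1 × 479 = 479
    Σ(broken) = 2225 kJ
  Bonds formed (products):
    N≡N: 1 × 929 = 929
    O–H: 4 × 458 = 1832
    Σ(formed) = 2761 kJ
  ΔH_II = 2225 − 2761 = −536 kJ
ΔH_I − ΔH_II = −4375 kJ, so reaction I has the more negative ΔH; |ΔH_I − ΔH_II| = 4375 kJ.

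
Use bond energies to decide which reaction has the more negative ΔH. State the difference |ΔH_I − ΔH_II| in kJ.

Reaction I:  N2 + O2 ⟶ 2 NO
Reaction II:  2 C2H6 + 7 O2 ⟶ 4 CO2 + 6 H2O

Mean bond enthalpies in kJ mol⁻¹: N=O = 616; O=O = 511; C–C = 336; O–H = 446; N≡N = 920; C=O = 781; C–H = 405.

Reaction II, by 2690 kJ

Reaction I:
  Bonds broken (reactants):
    N≡N: 1 × 920 = 920
    O=O: 1 × 511 = 511
    Σ(broken) = 1431 kJ
  Bonds formed (products):
    N=O: 2 × 616 = 1232
    Σ(formed) = 1232 kJ
  ΔH_I = 1431 − 1232 = +199 kJ
Reaction II:
  Bonds broken (reactants):
    C–C: 2 × 336 = 672
    C–H: 12 × 405 = 4860
    O=O: 7 × 511 = 3577
    Σ(broken) = 9109 kJ
  Bonds formed (products):
    C=O: 8 × 781 = 6248
    O–H: 12 × 446 = 5352
    Σ(formed) = 11600 kJ
  ΔH_II = 9109 − 11600 = −2491 kJ
ΔH_I − ΔH_II = +2690 kJ, so reaction II has the more negative ΔH; |ΔH_I − ΔH_II| = 2690 kJ.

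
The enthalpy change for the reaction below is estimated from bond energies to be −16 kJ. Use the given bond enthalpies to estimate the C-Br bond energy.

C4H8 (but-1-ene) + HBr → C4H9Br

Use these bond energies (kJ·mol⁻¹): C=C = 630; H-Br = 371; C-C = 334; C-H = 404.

Let D be the C-Br bond energy.
Σ(broken) = 2×334 + 8×404 + 1×630 + 1×371 = 4901
Σ(formed) = 1×D + 3×334 + 9×404 = 4638 + D
ΔH = Σ(broken) − Σ(formed) = (4901) − (4638 + D) = +263 − D
Setting this equal to −16 kJ gives D = 279 kJ/mol.

D(C-Br) ≈ 279 kJ/mol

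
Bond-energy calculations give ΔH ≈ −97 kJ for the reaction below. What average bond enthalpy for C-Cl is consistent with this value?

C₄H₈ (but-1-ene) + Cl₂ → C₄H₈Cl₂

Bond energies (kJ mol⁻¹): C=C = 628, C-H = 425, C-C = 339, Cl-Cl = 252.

D(C-Cl) ≈ 319 kJ/mol

Let D be the C-Cl bond energy.
Σ(broken) = 2×339 + 8×425 + 1×628 + 1×252 = 4958
Σ(formed) = 3×339 + 2×D + 8×425 = 4417 + 2D
ΔH = Σ(broken) − Σ(formed) = (4958) − (4417 + 2D) = +541 − 2D
Setting this equal to −97 kJ gives 2D = 638, so D = 319 kJ/mol.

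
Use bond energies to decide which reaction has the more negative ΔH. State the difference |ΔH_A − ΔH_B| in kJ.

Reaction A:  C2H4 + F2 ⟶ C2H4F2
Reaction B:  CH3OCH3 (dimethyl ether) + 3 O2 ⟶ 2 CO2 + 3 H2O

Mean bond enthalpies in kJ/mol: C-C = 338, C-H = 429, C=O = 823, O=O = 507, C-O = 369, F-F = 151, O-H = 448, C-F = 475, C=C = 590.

Reaction B, by 600 kJ

Reaction A:
  Bonds broken (reactants):
    C-H: 4 × 429 = 1716
    C=C: 1 × 590 = 590
    F-F: 1 × 151 = 151
    Σ(broken) = 2457 kJ
  Bonds formed (products):
    C-C: 1 × 338 = 338
    C-F: 2 × 475 = 950
    C-H: 4 × 429 = 1716
    Σ(formed) = 3004 kJ
  ΔH_A = 2457 − 3004 = −547 kJ
Reaction B:
  Bonds broken (reactants):
    C-H: 6 × 429 = 2574
    C-O: 2 × 369 = 738
    O=O: 3 × 507 = 1521
    Σ(broken) = 4833 kJ
  Bonds formed (products):
    C=O: 4 × 823 = 3292
    O-H: 6 × 448 = 2688
    Σ(formed) = 5980 kJ
  ΔH_B = 4833 − 5980 = −1147 kJ
ΔH_A − ΔH_B = +600 kJ, so reaction B has the more negative ΔH; |ΔH_A − ΔH_B| = 600 kJ.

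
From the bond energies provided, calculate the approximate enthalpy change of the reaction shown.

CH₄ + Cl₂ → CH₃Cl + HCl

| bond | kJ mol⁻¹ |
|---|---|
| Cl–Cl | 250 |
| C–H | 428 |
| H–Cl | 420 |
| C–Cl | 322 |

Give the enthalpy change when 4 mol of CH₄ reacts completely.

Bonds broken (reactants):
  C–H: 4 × 428 = 1712
  Cl–Cl: 1 × 250 = 250
  Σ(broken) = 1962 kJ
Bonds formed (products):
  C–Cl: 1 × 322 = 322
  C–H: 3 × 428 = 1284
  H–Cl: 1 × 420 = 420
  Σ(formed) = 2026 kJ
ΔH = Σ(broken) − Σ(formed) = 1962 − 2026 = −64 kJ
For 4× the reaction as written: 4 × (−64) = −256 kJ

ΔH = −256 kJ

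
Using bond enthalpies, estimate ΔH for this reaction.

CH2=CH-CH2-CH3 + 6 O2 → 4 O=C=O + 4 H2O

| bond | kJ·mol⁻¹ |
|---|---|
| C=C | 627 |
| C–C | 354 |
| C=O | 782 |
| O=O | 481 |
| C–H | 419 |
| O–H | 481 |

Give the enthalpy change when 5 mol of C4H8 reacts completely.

ΔH = −12655 kJ

Bonds broken (reactants):
  C–C: 2 × 354 = 708
  C–H: 8 × 419 = 3352
  C=C: 1 × 627 = 627
  O=O: 6 × 481 = 2886
  Σ(broken) = 7573 kJ
Bonds formed (products):
  C=O: 8 × 782 = 6256
  O–H: 8 × 481 = 3848
  Σ(formed) = 10104 kJ
ΔH = Σ(broken) − Σ(formed) = 7573 − 10104 = −2531 kJ
For 5× the reaction as written: 5 × (−2531) = −12655 kJ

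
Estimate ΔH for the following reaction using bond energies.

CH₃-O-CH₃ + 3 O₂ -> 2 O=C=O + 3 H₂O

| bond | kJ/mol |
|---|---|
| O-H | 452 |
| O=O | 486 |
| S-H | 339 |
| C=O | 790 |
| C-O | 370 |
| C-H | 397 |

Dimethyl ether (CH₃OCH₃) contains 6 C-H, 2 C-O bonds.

ΔH ≈ −1292 kJ

Bonds broken (reactants):
  C-H: 6 × 397 = 2382
  C-O: 2 × 370 = 740
  O=O: 3 × 486 = 1458
  Σ(broken) = 4580 kJ
Bonds formed (products):
  C=O: 4 × 790 = 3160
  O-H: 6 × 452 = 2712
  Σ(formed) = 5872 kJ
ΔH = Σ(broken) − Σ(formed) = 4580 − 5872 = −1292 kJ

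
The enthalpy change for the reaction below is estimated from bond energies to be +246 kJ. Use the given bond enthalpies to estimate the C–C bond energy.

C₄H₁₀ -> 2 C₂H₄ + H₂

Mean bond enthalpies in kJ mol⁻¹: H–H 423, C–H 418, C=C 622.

D(C–C) ≈ 359 kJ/mol

Let D be the C–C bond energy.
Σ(broken) = 3×D + 10×418 = 4180 + 3D
Σ(formed) = 8×418 + 2×622 + 1×423 = 5011
ΔH = Σ(broken) − Σ(formed) = (4180 + 3D) − (5011) = −831 + 3D
Setting this equal to +246 kJ gives 3D = 1077, so D = 359 kJ/mol.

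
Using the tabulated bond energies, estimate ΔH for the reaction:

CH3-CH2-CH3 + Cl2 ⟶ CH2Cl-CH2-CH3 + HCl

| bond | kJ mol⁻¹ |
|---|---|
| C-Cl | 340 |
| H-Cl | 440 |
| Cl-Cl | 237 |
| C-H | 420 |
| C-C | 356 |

ΔH ≈ −123 kJ

Bonds broken (reactants):
  C-C: 2 × 356 = 712
  C-H: 8 × 420 = 3360
  Cl-Cl: 1 × 237 = 237
  Σ(broken) = 4309 kJ
Bonds formed (products):
  C-C: 2 × 356 = 712
  C-Cl: 1 × 340 = 340
  C-H: 7 × 420 = 2940
  H-Cl: 1 × 440 = 440
  Σ(formed) = 4432 kJ
ΔH = Σ(broken) − Σ(formed) = 4309 − 4432 = −123 kJ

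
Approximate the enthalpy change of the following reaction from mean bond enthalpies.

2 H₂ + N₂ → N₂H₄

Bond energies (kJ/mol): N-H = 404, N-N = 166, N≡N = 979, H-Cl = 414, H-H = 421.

ΔH ≈ +39 kJ

Bonds broken (reactants):
  H-H: 2 × 421 = 842
  N≡N: 1 × 979 = 979
  Σ(broken) = 1821 kJ
Bonds formed (products):
  N-H: 4 × 404 = 1616
  N-N: 1 × 166 = 166
  Σ(formed) = 1782 kJ
ΔH = Σ(broken) − Σ(formed) = 1821 − 1782 = +39 kJ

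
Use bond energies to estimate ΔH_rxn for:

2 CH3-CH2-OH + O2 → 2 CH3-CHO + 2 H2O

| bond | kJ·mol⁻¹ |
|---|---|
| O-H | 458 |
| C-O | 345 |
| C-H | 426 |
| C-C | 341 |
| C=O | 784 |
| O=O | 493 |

ΔH ≈ −449 kJ

Bonds broken (reactants):
  C-C: 2 × 341 = 682
  C-H: 10 × 426 = 4260
  C-O: 2 × 345 = 690
  O-H: 2 × 458 = 916
  O=O: 1 × 493 = 493
  Σ(broken) = 7041 kJ
Bonds formed (products):
  C-C: 2 × 341 = 682
  C-H: 8 × 426 = 3408
  C=O: 2 × 784 = 1568
  O-H: 4 × 458 = 1832
  Σ(formed) = 7490 kJ
ΔH = Σ(broken) − Σ(formed) = 7041 − 7490 = −449 kJ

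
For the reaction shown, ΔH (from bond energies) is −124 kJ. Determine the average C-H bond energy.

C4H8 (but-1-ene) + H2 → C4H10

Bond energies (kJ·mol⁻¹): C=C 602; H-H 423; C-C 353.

D(C-H) ≈ 398 kJ/mol

Let D be the C-H bond energy.
Σ(broken) = 2×353 + 8×D + 1×602 + 1×423 = 1731 + 8D
Σ(formed) = 3×353 + 10×D = 1059 + 10D
ΔH = Σ(broken) − Σ(formed) = (1731 + 8D) − (1059 + 10D) = +672 − 2D
Setting this equal to −124 kJ gives 2D = 796, so D = 398 kJ/mol.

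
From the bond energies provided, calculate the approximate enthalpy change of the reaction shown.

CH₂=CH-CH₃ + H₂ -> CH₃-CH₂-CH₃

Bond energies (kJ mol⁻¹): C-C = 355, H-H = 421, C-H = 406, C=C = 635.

Bonds broken (reactants):
  C-C: 1 × 355 = 355
  C-H: 6 × 406 = 2436
  C=C: 1 × 635 = 635
  H-H: 1 × 421 = 421
  Σ(broken) = 3847 kJ
Bonds formed (products):
  C-C: 2 × 355 = 710
  C-H: 8 × 406 = 3248
  Σ(formed) = 3958 kJ
ΔH = Σ(broken) − Σ(formed) = 3847 − 3958 = −111 kJ

ΔH ≈ −111 kJ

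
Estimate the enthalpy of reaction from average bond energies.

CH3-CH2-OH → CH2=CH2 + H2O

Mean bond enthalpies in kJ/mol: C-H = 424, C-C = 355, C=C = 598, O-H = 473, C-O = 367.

Bonds broken (reactants):
  C-C: 1 × 355 = 355
  C-H: 5 × 424 = 2120
  C-O: 1 × 367 = 367
  O-H: 1 × 473 = 473
  Σ(broken) = 3315 kJ
Bonds formed (products):
  C-H: 4 × 424 = 1696
  C=C: 1 × 598 = 598
  O-H: 2 × 473 = 946
  Σ(formed) = 3240 kJ
ΔH = Σ(broken) − Σ(formed) = 3315 − 3240 = +75 kJ

ΔH ≈ +75 kJ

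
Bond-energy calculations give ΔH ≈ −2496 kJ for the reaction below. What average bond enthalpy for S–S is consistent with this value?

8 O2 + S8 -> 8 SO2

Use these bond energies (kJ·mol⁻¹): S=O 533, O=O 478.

D(S–S) ≈ 276 kJ/mol

Let D be the S–S bond energy.
Σ(broken) = 8×478 + 8×D = 3824 + 8D
Σ(formed) = 16×533 = 8528
ΔH = Σ(broken) − Σ(formed) = (3824 + 8D) − (8528) = −4704 + 8D
Setting this equal to −2496 kJ gives 8D = 2208, so D = 276 kJ/mol.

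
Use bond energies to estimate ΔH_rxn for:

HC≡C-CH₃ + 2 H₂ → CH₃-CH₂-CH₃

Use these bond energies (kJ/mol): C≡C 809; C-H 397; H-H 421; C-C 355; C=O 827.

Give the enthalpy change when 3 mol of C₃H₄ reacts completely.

Bonds broken (reactants):
  C≡C: 1 × 809 = 809
  C-C: 1 × 355 = 355
  C-H: 4 × 397 = 1588
  H-H: 2 × 421 = 842
  Σ(broken) = 3594 kJ
Bonds formed (products):
  C-C: 2 × 355 = 710
  C-H: 8 × 397 = 3176
  Σ(formed) = 3886 kJ
ΔH = Σ(broken) − Σ(formed) = 3594 − 3886 = −292 kJ
For 3× the reaction as written: 3 × (−292) = −876 kJ

ΔH = −876 kJ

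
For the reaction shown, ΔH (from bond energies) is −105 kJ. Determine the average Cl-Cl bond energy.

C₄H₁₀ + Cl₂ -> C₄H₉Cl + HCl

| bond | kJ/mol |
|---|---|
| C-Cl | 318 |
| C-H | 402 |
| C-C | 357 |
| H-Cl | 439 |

D(Cl-Cl) ≈ 250 kJ/mol

Let D be the Cl-Cl bond energy.
Σ(broken) = 3×357 + 10×402 + 1×D = 5091 + D
Σ(formed) = 3×357 + 1×318 + 9×402 + 1×439 = 5446
ΔH = Σ(broken) − Σ(formed) = (5091 + D) − (5446) = −355 + D
Setting this equal to −105 kJ gives D = 250 kJ/mol.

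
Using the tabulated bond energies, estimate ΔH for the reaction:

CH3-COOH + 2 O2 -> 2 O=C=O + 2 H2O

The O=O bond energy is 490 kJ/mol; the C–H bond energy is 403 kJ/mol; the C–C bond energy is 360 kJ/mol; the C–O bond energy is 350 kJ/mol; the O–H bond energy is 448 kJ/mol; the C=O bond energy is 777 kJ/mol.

Bonds broken (reactants):
  C–C: 1 × 360 = 360
  C–H: 3 × 403 = 1209
  C–O: 1 × 350 = 350
  C=O: 1 × 777 = 777
  O–H: 1 × 448 = 448
  O=O: 2 × 490 = 980
  Σ(broken) = 4124 kJ
Bonds formed (products):
  C=O: 4 × 777 = 3108
  O–H: 4 × 448 = 1792
  Σ(formed) = 4900 kJ
ΔH = Σ(broken) − Σ(formed) = 4124 − 4900 = −776 kJ

ΔH ≈ −776 kJ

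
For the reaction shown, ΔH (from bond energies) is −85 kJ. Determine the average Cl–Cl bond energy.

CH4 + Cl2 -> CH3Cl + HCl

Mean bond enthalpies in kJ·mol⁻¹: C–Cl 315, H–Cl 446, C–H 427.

Let D be the Cl–Cl bond energy.
Σ(broken) = 4×427 + 1×D = 1708 + D
Σ(formed) = 1×315 + 3×427 + 1×446 = 2042
ΔH = Σ(broken) − Σ(formed) = (1708 + D) − (2042) = −334 + D
Setting this equal to −85 kJ gives D = 249 kJ/mol.

D(Cl–Cl) ≈ 249 kJ/mol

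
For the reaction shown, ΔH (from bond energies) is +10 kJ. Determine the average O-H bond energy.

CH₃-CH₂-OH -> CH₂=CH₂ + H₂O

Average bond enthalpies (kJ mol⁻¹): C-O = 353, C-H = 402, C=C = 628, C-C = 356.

D(O-H) ≈ 473 kJ/mol

Let D be the O-H bond energy.
Σ(broken) = 1×356 + 5×402 + 1×353 + 1×D = 2719 + D
Σ(formed) = 4×402 + 1×628 + 2×D = 2236 + 2D
ΔH = Σ(broken) − Σ(formed) = (2719 + D) − (2236 + 2D) = +483 − D
Setting this equal to +10 kJ gives D = 473 kJ/mol.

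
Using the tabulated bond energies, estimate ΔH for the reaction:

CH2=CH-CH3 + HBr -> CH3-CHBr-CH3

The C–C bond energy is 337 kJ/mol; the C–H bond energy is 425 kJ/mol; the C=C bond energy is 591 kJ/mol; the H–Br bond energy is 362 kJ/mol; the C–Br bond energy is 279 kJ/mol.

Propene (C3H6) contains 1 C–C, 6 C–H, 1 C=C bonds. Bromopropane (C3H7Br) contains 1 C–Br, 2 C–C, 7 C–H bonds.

ΔH ≈ −88 kJ

Bonds broken (reactants):
  C–C: 1 × 337 = 337
  C–H: 6 × 425 = 2550
  C=C: 1 × 591 = 591
  H–Br: 1 × 362 = 362
  Σ(broken) = 3840 kJ
Bonds formed (products):
  C–Br: 1 × 279 = 279
  C–C: 2 × 337 = 674
  C–H: 7 × 425 = 2975
  Σ(formed) = 3928 kJ
ΔH = Σ(broken) − Σ(formed) = 3840 − 3928 = −88 kJ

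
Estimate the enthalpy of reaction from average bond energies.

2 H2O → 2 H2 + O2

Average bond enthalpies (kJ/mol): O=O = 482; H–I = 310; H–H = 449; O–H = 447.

ΔH ≈ +408 kJ

Bonds broken (reactants):
  O–H: 4 × 447 = 1788
  Σ(broken) = 1788 kJ
Bonds formed (products):
  H–H: 2 × 449 = 898
  O=O: 1 × 482 = 482
  Σ(formed) = 1380 kJ
ΔH = Σ(broken) − Σ(formed) = 1788 − 1380 = +408 kJ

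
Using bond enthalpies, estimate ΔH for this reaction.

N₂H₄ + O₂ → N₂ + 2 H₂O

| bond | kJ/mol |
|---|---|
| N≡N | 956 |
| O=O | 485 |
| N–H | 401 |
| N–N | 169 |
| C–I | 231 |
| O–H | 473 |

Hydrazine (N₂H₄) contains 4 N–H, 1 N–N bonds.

Bonds broken (reactants):
  N–H: 4 × 401 = 1604
  N–N: 1 × 169 = 169
  O=O: 1 × 485 = 485
  Σ(broken) = 2258 kJ
Bonds formed (products):
  N≡N: 1 × 956 = 956
  O–H: 4 × 473 = 1892
  Σ(formed) = 2848 kJ
ΔH = Σ(broken) − Σ(formed) = 2258 − 2848 = −590 kJ

ΔH ≈ −590 kJ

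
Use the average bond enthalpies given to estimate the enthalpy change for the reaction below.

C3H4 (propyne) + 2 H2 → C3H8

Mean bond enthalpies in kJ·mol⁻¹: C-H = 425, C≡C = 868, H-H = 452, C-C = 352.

ΔH ≈ −280 kJ

Bonds broken (reactants):
  C≡C: 1 × 868 = 868
  C-C: 1 × 352 = 352
  C-H: 4 × 425 = 1700
  H-H: 2 × 452 = 904
  Σ(broken) = 3824 kJ
Bonds formed (products):
  C-C: 2 × 352 = 704
  C-H: 8 × 425 = 3400
  Σ(formed) = 4104 kJ
ΔH = Σ(broken) − Σ(formed) = 3824 − 4104 = −280 kJ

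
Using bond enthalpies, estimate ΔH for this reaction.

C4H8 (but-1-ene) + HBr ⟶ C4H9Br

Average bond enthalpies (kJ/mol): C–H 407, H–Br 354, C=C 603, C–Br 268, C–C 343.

ΔH ≈ −61 kJ

Bonds broken (reactants):
  C–C: 2 × 343 = 686
  C–H: 8 × 407 = 3256
  C=C: 1 × 603 = 603
  H–Br: 1 × 354 = 354
  Σ(broken) = 4899 kJ
Bonds formed (products):
  C–Br: 1 × 268 = 268
  C–C: 3 × 343 = 1029
  C–H: 9 × 407 = 3663
  Σ(formed) = 4960 kJ
ΔH = Σ(broken) − Σ(formed) = 4899 − 4960 = −61 kJ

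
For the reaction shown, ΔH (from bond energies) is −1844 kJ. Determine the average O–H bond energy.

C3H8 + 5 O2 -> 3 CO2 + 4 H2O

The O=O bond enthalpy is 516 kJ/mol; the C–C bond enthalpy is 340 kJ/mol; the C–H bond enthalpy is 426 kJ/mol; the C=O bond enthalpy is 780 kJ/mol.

D(O–H) ≈ 479 kJ/mol

Let D be the O–H bond energy.
Σ(broken) = 2×340 + 8×426 + 5×516 = 6668
Σ(formed) = 6×780 + 8×D = 4680 + 8D
ΔH = Σ(broken) − Σ(formed) = (6668) − (4680 + 8D) = +1988 − 8D
Setting this equal to −1844 kJ gives 8D = 3832, so D = 479 kJ/mol.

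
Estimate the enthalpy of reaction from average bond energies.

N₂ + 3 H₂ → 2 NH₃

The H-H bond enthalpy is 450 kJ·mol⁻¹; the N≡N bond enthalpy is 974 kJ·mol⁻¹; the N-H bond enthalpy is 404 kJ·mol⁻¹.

Bonds broken (reactants):
  H-H: 3 × 450 = 1350
  N≡N: 1 × 974 = 974
  Σ(broken) = 2324 kJ
Bonds formed (products):
  N-H: 6 × 404 = 2424
  Σ(formed) = 2424 kJ
ΔH = Σ(broken) − Σ(formed) = 2324 − 2424 = −100 kJ

ΔH ≈ −100 kJ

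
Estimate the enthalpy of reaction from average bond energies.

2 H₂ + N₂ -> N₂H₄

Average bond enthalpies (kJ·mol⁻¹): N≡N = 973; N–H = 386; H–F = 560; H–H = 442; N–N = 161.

ΔH ≈ +152 kJ

Bonds broken (reactants):
  H–H: 2 × 442 = 884
  N≡N: 1 × 973 = 973
  Σ(broken) = 1857 kJ
Bonds formed (products):
  N–H: 4 × 386 = 1544
  N–N: 1 × 161 = 161
  Σ(formed) = 1705 kJ
ΔH = Σ(broken) − Σ(formed) = 1857 − 1705 = +152 kJ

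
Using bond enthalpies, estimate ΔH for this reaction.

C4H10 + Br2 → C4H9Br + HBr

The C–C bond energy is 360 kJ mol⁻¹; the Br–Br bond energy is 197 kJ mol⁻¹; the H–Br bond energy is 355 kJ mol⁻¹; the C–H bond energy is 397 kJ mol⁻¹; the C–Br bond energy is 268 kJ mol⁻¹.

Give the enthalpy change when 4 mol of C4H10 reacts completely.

ΔH = −116 kJ

Bonds broken (reactants):
  Br–Br: 1 × 197 = 197
  C–C: 3 × 360 = 1080
  C–H: 10 × 397 = 3970
  Σ(broken) = 5247 kJ
Bonds formed (products):
  C–Br: 1 × 268 = 268
  C–C: 3 × 360 = 1080
  C–H: 9 × 397 = 3573
  H–Br: 1 × 355 = 355
  Σ(formed) = 5276 kJ
ΔH = Σ(broken) − Σ(formed) = 5247 − 5276 = −29 kJ
For 4× the reaction as written: 4 × (−29) = −116 kJ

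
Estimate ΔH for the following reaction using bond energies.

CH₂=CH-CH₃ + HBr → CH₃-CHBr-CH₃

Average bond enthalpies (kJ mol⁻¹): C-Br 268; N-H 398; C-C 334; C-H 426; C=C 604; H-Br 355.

Bonds broken (reactants):
  C-C: 1 × 334 = 334
  C-H: 6 × 426 = 2556
  C=C: 1 × 604 = 604
  H-Br: 1 × 355 = 355
  Σ(broken) = 3849 kJ
Bonds formed (products):
  C-Br: 1 × 268 = 268
  C-C: 2 × 334 = 668
  C-H: 7 × 426 = 2982
  Σ(formed) = 3918 kJ
ΔH = Σ(broken) − Σ(formed) = 3849 − 3918 = −69 kJ

ΔH ≈ −69 kJ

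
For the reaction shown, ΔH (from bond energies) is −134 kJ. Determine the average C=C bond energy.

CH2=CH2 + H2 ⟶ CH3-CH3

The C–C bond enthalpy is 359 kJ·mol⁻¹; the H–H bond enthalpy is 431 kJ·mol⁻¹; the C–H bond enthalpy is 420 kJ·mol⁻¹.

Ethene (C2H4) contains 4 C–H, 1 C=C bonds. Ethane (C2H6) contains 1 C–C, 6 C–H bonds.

D(C=C) ≈ 634 kJ/mol

Let D be the C=C bond energy.
Σ(broken) = 4×420 + 1×D + 1×431 = 2111 + D
Σ(formed) = 1×359 + 6×420 = 2879
ΔH = Σ(broken) − Σ(formed) = (2111 + D) − (2879) = −768 + D
Setting this equal to −134 kJ gives D = 634 kJ/mol.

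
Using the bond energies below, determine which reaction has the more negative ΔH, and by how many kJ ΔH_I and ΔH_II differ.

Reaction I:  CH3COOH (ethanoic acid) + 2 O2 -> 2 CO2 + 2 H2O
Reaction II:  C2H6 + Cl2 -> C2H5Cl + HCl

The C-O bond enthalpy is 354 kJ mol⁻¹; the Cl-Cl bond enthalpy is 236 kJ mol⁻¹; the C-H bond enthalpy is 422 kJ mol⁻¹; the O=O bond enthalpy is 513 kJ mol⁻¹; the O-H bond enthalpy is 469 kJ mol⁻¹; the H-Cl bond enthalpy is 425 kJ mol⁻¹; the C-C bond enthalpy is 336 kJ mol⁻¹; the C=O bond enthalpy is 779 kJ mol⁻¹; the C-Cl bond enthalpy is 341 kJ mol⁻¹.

Reaction I, by 654 kJ

Reaction I:
  Bonds broken (reactants):
    C-C: 1 × 336 = 336
    C-H: 3 × 422 = 1266
    C-O: 1 × 354 = 354
    C=O: 1 × 779 = 779
    O-H: 1 × 469 = 469
    O=O: 2 × 513 = 1026
    Σ(broken) = 4230 kJ
  Bonds formed (products):
    C=O: 4 × 779 = 3116
    O-H: 4 × 469 = 1876
    Σ(formed) = 4992 kJ
  ΔH_I = 4230 − 4992 = −762 kJ
Reaction II:
  Bonds broken (reactants):
    C-C: 1 × 336 = 336
    C-H: 6 × 422 = 2532
    Cl-Cl: 1 × 236 = 236
    Σ(broken) = 3104 kJ
  Bonds formed (products):
    C-C: 1 × 336 = 336
    C-Cl: 1 × 341 = 341
    C-H: 5 × 422 = 2110
    H-Cl: 1 × 425 = 425
    Σ(formed) = 3212 kJ
  ΔH_II = 3104 − 3212 = −108 kJ
ΔH_I − ΔH_II = −654 kJ, so reaction I has the more negative ΔH; |ΔH_I − ΔH_II| = 654 kJ.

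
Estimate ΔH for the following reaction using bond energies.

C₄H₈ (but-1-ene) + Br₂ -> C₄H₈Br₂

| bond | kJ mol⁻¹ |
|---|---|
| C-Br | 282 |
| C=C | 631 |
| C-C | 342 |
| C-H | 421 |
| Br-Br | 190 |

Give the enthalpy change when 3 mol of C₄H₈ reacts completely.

Bonds broken (reactants):
  Br-Br: 1 × 190 = 190
  C-C: 2 × 342 = 684
  C-H: 8 × 421 = 3368
  C=C: 1 × 631 = 631
  Σ(broken) = 4873 kJ
Bonds formed (products):
  C-Br: 2 × 282 = 564
  C-C: 3 × 342 = 1026
  C-H: 8 × 421 = 3368
  Σ(formed) = 4958 kJ
ΔH = Σ(broken) − Σ(formed) = 4873 − 4958 = −85 kJ
For 3× the reaction as written: 3 × (−85) = −255 kJ

ΔH = −255 kJ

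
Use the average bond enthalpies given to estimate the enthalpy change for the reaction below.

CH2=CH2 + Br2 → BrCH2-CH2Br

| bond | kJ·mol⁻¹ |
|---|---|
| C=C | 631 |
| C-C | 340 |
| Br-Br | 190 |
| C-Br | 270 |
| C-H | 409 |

ΔH ≈ −59 kJ

Bonds broken (reactants):
  Br-Br: 1 × 190 = 190
  C-H: 4 × 409 = 1636
  C=C: 1 × 631 = 631
  Σ(broken) = 2457 kJ
Bonds formed (products):
  C-Br: 2 × 270 = 540
  C-C: 1 × 340 = 340
  C-H: 4 × 409 = 1636
  Σ(formed) = 2516 kJ
ΔH = Σ(broken) − Σ(formed) = 2457 − 2516 = −59 kJ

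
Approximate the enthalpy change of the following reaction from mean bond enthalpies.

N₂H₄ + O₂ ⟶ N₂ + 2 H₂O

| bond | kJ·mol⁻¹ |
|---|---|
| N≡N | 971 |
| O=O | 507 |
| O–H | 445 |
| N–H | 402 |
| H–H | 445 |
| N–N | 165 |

ΔH ≈ −471 kJ

Bonds broken (reactants):
  N–H: 4 × 402 = 1608
  N–N: 1 × 165 = 165
  O=O: 1 × 507 = 507
  Σ(broken) = 2280 kJ
Bonds formed (products):
  N≡N: 1 × 971 = 971
  O–H: 4 × 445 = 1780
  Σ(formed) = 2751 kJ
ΔH = Σ(broken) − Σ(formed) = 2280 − 2751 = −471 kJ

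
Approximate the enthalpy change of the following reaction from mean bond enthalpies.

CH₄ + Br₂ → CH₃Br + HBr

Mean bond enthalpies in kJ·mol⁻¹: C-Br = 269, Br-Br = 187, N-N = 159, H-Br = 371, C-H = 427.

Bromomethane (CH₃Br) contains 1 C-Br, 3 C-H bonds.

ΔH ≈ −26 kJ

Bonds broken (reactants):
  Br-Br: 1 × 187 = 187
  C-H: 4 × 427 = 1708
  Σ(broken) = 1895 kJ
Bonds formed (products):
  C-Br: 1 × 269 = 269
  C-H: 3 × 427 = 1281
  H-Br: 1 × 371 = 371
  Σ(formed) = 1921 kJ
ΔH = Σ(broken) − Σ(formed) = 1895 − 1921 = −26 kJ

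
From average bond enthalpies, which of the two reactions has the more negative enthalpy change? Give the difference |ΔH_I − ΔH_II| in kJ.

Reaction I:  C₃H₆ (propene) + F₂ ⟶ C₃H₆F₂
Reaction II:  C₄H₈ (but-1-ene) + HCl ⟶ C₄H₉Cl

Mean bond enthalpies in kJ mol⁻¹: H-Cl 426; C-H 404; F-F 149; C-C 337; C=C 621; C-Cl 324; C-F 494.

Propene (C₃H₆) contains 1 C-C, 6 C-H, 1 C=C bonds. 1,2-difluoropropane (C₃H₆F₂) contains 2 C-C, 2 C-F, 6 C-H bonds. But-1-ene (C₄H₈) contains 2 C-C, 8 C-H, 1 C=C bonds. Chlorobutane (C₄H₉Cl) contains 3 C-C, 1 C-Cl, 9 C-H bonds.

Reaction I, by 537 kJ

Reaction I:
  Bonds broken (reactants):
    C-C: 1 × 337 = 337
    C-H: 6 × 404 = 2424
    C=C: 1 × 621 = 621
    F-F: 1 × 149 = 149
    Σ(broken) = 3531 kJ
  Bonds formed (products):
    C-C: 2 × 337 = 674
    C-F: 2 × 494 = 988
    C-H: 6 × 404 = 2424
    Σ(formed) = 4086 kJ
  ΔH_I = 3531 − 4086 = −555 kJ
Reaction II:
  Bonds broken (reactants):
    C-C: 2 × 337 = 674
    C-H: 8 × 404 = 3232
    C=C: 1 × 621 = 621
    H-Cl: 1 × 426 = 426
    Σ(broken) = 4953 kJ
  Bonds formed (products):
    C-C: 3 × 337 = 1011
    C-Cl: 1 × 324 = 324
    C-H: 9 × 404 = 3636
    Σ(formed) = 4971 kJ
  ΔH_II = 4953 − 4971 = −18 kJ
ΔH_I − ΔH_II = −537 kJ, so reaction I has the more negative ΔH; |ΔH_I − ΔH_II| = 537 kJ.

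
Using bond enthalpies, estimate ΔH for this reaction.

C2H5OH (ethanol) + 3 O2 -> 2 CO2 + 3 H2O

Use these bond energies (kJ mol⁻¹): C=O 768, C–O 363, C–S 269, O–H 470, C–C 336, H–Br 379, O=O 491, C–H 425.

Bonds broken (reactants):
  C–C: 1 × 336 = 336
  C–H: 5 × 425 = 2125
  C–O: 1 × 363 = 363
  O–H: 1 × 470 = 470
  O=O: 3 × 491 = 1473
  Σ(broken) = 4767 kJ
Bonds formed (products):
  C=O: 4 × 768 = 3072
  O–H: 6 × 470 = 2820
  Σ(formed) = 5892 kJ
ΔH = Σ(broken) − Σ(formed) = 4767 − 5892 = −1125 kJ

ΔH ≈ −1125 kJ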